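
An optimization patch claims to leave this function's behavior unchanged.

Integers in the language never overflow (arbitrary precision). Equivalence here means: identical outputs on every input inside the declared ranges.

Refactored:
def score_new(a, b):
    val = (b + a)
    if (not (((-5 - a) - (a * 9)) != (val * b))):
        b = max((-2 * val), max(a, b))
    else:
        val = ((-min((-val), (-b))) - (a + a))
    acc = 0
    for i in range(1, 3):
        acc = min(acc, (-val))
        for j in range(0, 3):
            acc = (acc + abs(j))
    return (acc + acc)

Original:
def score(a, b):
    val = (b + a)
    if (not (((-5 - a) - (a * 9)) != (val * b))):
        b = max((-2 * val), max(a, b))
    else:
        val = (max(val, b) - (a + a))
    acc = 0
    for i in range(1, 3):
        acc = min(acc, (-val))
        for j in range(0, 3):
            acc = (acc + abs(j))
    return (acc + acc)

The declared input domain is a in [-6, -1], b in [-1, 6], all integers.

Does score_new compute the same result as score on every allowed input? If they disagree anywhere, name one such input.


Reading the diff, among the changes: min/max/abs usage differs.
As a probe, take a=-2, b=1: score runs val = -1; (not (((-5 - a) - (a * 9)) != (val * b))) -> false; val = 5; acc = 0; [i=1]; acc = -5; [j=0]; acc = -5; [j=1]; acc = -4; [j=2]; acc = -2; [i=2]; acc = -5; [j=0]; acc = -5; [j=1]; acc = -4; [j=2]; acc = -2; return -4; score_new runs val = -1; (not (((-5 - a) - (a * 9)) != (val * b))) -> false; val = 5; acc = 0; [i=1]; acc = -5; [j=0]; acc = -5; [j=1]; acc = -4; [j=2]; acc = -2; [i=2]; acc = -5; [j=0]; acc = -5; [j=1]; acc = -4; [j=2]; acc = -2; return -4; both end at -4.
An exhaustive pass over the 48 declared inputs shows identical outputs.
verdict: equivalent


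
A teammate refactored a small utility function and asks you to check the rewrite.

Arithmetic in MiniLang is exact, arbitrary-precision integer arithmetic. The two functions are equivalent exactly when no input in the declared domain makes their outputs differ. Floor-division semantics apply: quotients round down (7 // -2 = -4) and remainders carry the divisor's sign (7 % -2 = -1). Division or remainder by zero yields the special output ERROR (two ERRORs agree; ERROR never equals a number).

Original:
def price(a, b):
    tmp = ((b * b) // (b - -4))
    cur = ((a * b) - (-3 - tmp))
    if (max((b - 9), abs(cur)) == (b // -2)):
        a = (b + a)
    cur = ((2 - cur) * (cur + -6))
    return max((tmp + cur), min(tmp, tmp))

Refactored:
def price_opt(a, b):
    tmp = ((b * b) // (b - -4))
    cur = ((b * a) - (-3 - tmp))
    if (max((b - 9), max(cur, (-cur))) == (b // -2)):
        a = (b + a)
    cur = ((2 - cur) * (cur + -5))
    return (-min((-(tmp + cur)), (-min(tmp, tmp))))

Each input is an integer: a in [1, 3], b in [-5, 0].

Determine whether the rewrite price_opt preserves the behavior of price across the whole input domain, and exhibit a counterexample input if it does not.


Evaluate both at a=1, b=-2.
price: tmp = 2; cur = 3; (max((b - 9), abs(cur)) == (b // -2)) -> false; cur = 3; return 5
price_opt: tmp = 2; cur = 3; (max((b - 9), max(cur, (-cur))) == (b // -2)) -> false; cur = 2; return 4
5 vs 4 — the two versions disagree here.
verdict: not equivalent; witness: a=1, b=-2


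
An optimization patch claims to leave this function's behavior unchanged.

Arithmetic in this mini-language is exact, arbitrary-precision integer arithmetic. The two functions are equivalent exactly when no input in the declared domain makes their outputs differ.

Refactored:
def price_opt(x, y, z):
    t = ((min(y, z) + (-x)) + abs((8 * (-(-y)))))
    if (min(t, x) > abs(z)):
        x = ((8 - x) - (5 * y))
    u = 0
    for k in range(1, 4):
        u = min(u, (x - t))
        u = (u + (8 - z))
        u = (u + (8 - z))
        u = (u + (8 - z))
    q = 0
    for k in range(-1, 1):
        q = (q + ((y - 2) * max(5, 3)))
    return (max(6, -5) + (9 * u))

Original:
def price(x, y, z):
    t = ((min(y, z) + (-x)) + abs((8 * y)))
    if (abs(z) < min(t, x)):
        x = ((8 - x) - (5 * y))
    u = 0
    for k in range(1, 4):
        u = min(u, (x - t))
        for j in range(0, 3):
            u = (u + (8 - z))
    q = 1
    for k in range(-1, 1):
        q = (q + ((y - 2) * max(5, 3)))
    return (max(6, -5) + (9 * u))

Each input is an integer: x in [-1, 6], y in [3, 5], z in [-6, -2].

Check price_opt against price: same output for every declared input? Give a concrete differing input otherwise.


The suspicious edit (`1` became `0`) never changes the result for any input inside the declared domain.
As a probe, take x=6, y=3, z=-4: price runs t becomes 14; next (abs(z) < min(t, x)) evaluates to true; next x becomes -13; next u becomes 0; next at k=1:; next u becomes -27; next at j=0:; next u becomes -15; next at j=1:; next u becomes -3; next at j=2:; next u becomes 9; next at k=2:; next u becomes -27; next at j=0:; next u becomes -15; next at j=1:; next u becomes -3; next at j=2:; next u becomes 9; next at k=3:; next u becomes -27; next at j=0:; next u becomes -15; next at j=1:; next u becomes -3; next at j=2:; next u becomes 9; next q becomes 1; next at k=-1:; next q becomes 6; next at k=0:; next q becomes 11; next final value 87; price_opt runs t becomes 14; next (min(t, x) > abs(z)) evaluates to true; next x becomes -13; next u becomes 0; next at k=1:; next u becomes -27; next u becomes -15; next u becomes -3; next u becomes 9; next at k=2:; next u becomes -27; next u becomes -15; next u becomes -3; next u becomes 9; next at k=3:; next u becomes -27; next u becomes -15; next u becomes -3; next u becomes 9; next q becomes 0; next at k=-1:; next q becomes 5; next at k=0:; next q becomes 10; next final value 87; both end at 87.
Sweeping the whole domain (120 inputs) finds no disagreement.
verdict: equivalent


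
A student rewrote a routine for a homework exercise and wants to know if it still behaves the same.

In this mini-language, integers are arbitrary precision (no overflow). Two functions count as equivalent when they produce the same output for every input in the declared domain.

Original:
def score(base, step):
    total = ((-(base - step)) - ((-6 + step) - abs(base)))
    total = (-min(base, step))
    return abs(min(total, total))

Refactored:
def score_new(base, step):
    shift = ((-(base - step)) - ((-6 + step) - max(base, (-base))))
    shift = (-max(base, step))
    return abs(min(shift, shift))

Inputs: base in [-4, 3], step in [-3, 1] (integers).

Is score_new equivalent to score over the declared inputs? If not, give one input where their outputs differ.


On input base=-4, step=-3, score returns 4 while score_new returns 3.
verdict: not equivalent; witness: base=-4, step=-3


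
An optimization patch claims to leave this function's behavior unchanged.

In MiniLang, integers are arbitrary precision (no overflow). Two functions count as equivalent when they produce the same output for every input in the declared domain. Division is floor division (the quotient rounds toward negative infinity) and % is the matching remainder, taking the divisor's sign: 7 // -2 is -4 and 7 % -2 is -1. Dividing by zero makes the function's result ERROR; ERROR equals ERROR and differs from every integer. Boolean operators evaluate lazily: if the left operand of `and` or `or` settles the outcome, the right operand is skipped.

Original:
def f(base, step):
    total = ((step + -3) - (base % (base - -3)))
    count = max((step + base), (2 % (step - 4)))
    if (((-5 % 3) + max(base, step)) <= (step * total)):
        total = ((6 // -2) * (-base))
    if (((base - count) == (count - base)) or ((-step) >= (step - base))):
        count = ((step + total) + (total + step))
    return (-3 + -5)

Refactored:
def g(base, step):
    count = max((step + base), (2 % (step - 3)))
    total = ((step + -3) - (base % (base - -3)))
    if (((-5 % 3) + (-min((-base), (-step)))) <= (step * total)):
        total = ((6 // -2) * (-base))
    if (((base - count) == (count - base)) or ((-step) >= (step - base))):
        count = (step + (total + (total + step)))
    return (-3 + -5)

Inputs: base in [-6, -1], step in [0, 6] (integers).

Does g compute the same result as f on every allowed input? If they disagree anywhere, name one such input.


Not equivalent: base=-6, step=3 separates them (-8 vs ERROR).
f: total=0, then count=0, then (((-5 % 3) + max(base, step)) <= (step * total)) is false, then (((base - count) == (count - base)) or ((-step) >= (step - base))) is false, then returns -8
g: a zero divisor aborts: ERROR
verdict: not equivalent; witness: base=-6, step=3


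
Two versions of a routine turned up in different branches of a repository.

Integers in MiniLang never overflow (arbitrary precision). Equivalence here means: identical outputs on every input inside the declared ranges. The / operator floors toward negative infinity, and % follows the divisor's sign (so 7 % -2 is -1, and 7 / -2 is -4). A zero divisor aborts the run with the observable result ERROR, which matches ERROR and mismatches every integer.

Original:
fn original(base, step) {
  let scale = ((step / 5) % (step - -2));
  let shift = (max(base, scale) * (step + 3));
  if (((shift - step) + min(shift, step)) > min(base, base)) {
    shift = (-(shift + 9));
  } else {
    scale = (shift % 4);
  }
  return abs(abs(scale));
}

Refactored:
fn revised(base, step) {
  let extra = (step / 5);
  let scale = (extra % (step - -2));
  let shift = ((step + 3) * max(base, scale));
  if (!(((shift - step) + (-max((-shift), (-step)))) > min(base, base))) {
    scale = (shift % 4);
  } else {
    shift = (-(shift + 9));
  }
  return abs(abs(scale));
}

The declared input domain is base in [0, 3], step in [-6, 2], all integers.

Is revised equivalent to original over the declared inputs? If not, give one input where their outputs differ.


Changes here: min/max/abs usage differs, plus local variable names differ, plus boolean connective usage differs, plus statement counts differ; the full 36-point sweep finds no disagreement.
verdict: equivalent


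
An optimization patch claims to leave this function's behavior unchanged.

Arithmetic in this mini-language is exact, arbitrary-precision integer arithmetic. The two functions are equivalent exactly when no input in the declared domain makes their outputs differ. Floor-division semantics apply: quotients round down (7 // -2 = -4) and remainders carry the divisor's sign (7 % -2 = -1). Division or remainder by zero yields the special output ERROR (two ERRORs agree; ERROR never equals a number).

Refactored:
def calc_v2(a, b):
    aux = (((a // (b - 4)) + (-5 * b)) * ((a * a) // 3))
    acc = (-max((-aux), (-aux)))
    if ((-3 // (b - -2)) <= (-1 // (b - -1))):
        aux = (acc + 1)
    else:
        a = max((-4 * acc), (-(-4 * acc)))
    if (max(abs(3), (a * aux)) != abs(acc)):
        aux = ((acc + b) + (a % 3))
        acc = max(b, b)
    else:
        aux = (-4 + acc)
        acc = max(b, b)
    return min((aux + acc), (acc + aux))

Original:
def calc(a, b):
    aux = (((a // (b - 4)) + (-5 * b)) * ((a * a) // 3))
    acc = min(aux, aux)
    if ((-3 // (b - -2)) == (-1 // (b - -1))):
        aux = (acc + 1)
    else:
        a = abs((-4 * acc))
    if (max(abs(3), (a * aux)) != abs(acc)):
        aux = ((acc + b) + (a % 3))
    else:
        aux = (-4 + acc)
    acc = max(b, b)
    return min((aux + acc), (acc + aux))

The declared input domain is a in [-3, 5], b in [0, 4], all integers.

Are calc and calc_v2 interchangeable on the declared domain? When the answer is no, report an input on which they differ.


Input a=-2, b=0: 0 from calc versus 1 from calc_v2.
verdict: not equivalent; witness: a=-2, b=0


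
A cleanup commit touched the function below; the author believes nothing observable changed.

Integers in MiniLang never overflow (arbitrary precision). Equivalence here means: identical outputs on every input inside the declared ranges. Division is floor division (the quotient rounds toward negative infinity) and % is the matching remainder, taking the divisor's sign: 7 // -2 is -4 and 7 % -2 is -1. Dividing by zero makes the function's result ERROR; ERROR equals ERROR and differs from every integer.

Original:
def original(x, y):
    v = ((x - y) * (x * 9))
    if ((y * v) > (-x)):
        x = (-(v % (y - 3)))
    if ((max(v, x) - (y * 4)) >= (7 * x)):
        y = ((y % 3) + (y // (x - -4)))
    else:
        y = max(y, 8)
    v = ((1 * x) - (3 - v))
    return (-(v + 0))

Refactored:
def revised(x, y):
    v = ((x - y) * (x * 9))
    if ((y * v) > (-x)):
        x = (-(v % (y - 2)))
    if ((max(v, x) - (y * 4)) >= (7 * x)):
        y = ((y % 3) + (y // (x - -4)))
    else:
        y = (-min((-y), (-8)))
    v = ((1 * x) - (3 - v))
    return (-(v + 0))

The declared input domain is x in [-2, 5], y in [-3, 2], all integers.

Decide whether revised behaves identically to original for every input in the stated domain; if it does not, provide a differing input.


There is a counterexample at x=-2, y=-3: 21 on one side, 18 on the other.
original: v=-18, then ((y * v) > (-x)) is true, then x=0, then ((max(v, x) - (y * 4)) >= (7 * x)) is true, then y=-1, then v=-21, then returns 21
revised: v=-18, then ((y * v) > (-x)) is true, then x=3, then ((max(v, x) - (y * 4)) >= (7 * x)) is false, then y=8, then v=-18, then returns 18
verdict: not equivalent; witness: x=-2, y=-3


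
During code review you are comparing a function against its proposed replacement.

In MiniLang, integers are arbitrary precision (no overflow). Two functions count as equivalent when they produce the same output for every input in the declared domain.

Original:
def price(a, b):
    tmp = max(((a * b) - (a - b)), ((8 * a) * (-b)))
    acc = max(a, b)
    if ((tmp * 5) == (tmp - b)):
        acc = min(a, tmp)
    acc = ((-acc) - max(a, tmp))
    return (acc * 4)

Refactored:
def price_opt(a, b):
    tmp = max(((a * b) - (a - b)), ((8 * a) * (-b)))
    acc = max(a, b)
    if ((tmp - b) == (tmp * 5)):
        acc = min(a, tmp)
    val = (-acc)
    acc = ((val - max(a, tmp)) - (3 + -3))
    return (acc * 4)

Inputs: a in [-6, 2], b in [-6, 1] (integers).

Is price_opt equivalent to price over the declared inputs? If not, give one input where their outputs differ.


Behavior is preserved: although statement counts differ, local variable names differ, arithmetic usage differs, constant usage differs, the outputs never diverge.
One worked example (a=-5, b=-5) — price: tmp=25, then acc=-5, then ((tmp * 5) == (tmp - b)) is false, then acc=-20, then returns -80; price_opt: tmp=25, then acc=-5, then ((tmp - b) == (tmp * 5)) is false, then val=5, then acc=-20, then returns -80; agreement on -80.
Sweeping the whole domain (72 inputs) finds no disagreement.
verdict: equivalent


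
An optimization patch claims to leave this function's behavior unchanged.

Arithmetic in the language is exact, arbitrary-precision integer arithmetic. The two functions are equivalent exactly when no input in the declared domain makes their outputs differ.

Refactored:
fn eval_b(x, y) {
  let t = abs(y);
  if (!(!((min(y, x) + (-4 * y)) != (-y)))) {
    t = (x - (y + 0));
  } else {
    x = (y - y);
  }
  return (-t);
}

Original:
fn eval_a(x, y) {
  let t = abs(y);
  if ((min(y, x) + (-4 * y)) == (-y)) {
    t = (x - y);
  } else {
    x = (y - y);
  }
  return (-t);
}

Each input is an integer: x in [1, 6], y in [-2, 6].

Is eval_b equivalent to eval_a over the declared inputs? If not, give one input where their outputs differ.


These are not equivalent — on x=1, y=-2 the outputs split (-2 vs -3).
eval_a: t=2, then ((min(y, x) + (-4 * y)) == (-y)) is false, then x=0, then returns -2
eval_b: t=2, then (!(!((min(y, x) + (-4 * y)) != (-y)))) is true, then t=3, then returns -3
verdict: not equivalent; witness: x=1, y=-2


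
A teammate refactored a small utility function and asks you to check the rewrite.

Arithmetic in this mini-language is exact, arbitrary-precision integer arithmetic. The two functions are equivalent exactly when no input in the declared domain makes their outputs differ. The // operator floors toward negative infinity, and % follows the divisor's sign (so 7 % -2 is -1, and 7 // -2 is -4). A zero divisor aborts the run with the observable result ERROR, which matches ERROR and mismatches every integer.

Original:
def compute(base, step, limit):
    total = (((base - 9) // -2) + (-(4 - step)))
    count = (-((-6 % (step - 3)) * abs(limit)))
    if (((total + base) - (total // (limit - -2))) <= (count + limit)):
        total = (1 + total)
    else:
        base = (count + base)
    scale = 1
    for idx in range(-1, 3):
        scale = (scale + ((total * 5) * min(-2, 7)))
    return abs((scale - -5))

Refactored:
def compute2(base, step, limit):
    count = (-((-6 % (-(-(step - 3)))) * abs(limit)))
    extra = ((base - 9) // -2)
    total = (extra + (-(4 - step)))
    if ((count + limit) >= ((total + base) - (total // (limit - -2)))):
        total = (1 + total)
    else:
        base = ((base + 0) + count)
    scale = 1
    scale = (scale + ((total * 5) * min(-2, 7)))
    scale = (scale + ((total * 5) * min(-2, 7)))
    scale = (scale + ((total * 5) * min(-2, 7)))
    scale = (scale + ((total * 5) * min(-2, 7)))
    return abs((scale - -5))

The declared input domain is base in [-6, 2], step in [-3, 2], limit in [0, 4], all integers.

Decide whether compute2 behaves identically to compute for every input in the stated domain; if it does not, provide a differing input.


The two versions differ — the changes include loop structure differs, plus arithmetic usage differs, plus local variable names differ, plus min/max/abs usage differs, plus constant usage differs, plus statement counts differ, plus comparison usage differs.
Spot check at base=2, step=-1, limit=1 — compute: total becomes -2; next count becomes 2; next (((total + base) - (total // (limit - -2))) <= (count + limit)) evaluates to true; next total becomes -1; next scale becomes 1; next at idx=-1:; next scale becomes 11; next at idx=0:; next scale becomes 21; next at idx=1:; next scale becomes 31; next at idx=2:; next scale becomes 41; next final value 46. compute2: count becomes 2; next extra becomes 3; next total becomes -2; next ((count + limit) >= ((total + base) - (total // (limit - -2)))) evaluates to true; next total becomes -1; next scale becomes 1; next scale becomes 11; next scale becomes 21; next scale becomes 31; next scale becomes 41; next final value 46. Both give 46.
Every one of the 270 inputs gives matching results.
verdict: equivalent


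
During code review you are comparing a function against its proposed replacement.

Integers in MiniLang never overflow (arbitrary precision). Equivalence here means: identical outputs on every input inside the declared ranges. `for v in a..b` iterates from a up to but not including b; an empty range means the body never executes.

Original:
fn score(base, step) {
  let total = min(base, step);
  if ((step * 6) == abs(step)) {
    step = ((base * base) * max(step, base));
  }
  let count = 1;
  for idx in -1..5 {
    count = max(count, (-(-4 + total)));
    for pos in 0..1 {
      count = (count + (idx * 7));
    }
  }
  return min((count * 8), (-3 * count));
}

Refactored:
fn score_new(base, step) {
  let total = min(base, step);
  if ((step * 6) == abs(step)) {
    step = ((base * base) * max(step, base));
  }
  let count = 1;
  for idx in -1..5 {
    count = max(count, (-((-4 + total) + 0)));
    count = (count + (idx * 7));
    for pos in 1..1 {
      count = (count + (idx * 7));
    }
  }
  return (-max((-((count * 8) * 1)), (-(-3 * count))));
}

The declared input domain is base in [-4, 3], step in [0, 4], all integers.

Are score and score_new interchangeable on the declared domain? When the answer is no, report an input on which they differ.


The two are interchangeable: constant usage differs; min/max/abs usage differs; arithmetic usage differs; loop structure differs; statement counts differ, and every declared input agrees.
One worked example (base=-2, step=2) — score: total = -2; ((step * 6) == abs(step)) -> false; count = 1; [idx=-1]; count = 6; [pos=0]; count = -1; [idx=0]; count = 6; [pos=0]; count = 6; [idx=1]; count = 6; [pos=0]; count = 13; [idx=2]; count = 13; [pos=0]; count = 27; [idx=3]; count = 27; [pos=0]; count = 48; [idx=4]; count = 48; [pos=0]; count = 76; return -228; score_new: total = -2; ((step * 6) == abs(step)) -> false; count = 1; [idx=-1]; count = 6; count = -1; the pos loop: no iterations; [idx=0]; count = 6; count = 6; the pos loop: no iterations; [idx=1]; count = 6; count = 13; the pos loop: no iterations; [idx=2]; count = 13; count = 27; the pos loop: no iterations; [idx=3]; count = 27; count = 48; the pos loop: no iterations; [idx=4]; count = 48; count = 76; the pos loop: no iterations; return -228; agreement on -228.
Every one of the 40 inputs gives matching results.
verdict: equivalent


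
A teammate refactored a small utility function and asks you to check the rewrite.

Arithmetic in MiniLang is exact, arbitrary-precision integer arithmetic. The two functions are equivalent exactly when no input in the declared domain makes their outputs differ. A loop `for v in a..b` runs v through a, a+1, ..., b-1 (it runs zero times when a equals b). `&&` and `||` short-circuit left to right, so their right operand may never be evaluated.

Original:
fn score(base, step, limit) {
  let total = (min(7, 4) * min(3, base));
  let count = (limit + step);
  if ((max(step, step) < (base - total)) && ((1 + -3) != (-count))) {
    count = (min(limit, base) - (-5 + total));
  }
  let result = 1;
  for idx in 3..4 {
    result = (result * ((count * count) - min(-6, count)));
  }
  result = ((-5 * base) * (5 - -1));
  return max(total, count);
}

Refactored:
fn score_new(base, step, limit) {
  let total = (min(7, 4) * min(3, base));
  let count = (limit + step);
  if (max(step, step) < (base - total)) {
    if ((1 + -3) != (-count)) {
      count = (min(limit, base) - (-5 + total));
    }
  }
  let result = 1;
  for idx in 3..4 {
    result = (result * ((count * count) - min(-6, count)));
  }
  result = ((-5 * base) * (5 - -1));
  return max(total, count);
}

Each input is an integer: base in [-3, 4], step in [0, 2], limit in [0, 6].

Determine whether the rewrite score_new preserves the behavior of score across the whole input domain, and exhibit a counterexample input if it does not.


Behavior is preserved: although statement counts differ; boolean connective usage differs; branching structure differs, the outputs never diverge.
Tracing base=0, step=0, limit=3: score: total becomes 0; next count becomes 3; next ((max(step, step) < (base - total)) && ((1 + -3) != (-count))) evaluates to false; next result becomes 1; next at idx=3:; next result becomes 15; next result becomes 0; next final value 3 | score_new: total becomes 0; next count becomes 3; next (max(step, step) < (base - total)) evaluates to false; next result becomes 1; next at idx=3:; next result becomes 15; next result becomes 0; next final value 3 — matching result 3.
Across all 168 domain points the two functions coincide.
verdict: equivalent


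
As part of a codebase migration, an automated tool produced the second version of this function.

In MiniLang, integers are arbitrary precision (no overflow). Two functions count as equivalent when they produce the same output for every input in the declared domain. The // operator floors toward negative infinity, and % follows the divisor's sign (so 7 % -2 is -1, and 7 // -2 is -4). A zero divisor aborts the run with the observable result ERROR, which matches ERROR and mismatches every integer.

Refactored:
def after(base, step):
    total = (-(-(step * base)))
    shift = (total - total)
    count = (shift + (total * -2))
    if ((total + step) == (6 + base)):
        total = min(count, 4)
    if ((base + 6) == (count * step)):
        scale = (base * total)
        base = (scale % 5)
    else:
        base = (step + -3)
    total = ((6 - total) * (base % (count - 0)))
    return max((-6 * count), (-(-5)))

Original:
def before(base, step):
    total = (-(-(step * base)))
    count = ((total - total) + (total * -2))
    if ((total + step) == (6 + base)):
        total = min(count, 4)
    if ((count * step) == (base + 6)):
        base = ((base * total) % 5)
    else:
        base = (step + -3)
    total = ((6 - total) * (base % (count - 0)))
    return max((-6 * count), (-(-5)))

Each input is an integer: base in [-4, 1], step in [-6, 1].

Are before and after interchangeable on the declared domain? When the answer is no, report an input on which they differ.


Behavior is preserved: although local variable names differ; and statement counts differ, the outputs never diverge.
Tracing base=-1, step=0: before: total = 0; count = 0; ((total + step) == (6 + base)) -> false; ((count * step) == (base + 6)) -> false; base = -3; division by zero -> ERROR | after: total = 0; shift = 0; count = 0; ((total + step) == (6 + base)) -> false; ((base + 6) == (count * step)) -> false; base = -3; division by zero -> ERROR — matching result ERROR.
Across all 48 domain points the two functions coincide.
verdict: equivalent


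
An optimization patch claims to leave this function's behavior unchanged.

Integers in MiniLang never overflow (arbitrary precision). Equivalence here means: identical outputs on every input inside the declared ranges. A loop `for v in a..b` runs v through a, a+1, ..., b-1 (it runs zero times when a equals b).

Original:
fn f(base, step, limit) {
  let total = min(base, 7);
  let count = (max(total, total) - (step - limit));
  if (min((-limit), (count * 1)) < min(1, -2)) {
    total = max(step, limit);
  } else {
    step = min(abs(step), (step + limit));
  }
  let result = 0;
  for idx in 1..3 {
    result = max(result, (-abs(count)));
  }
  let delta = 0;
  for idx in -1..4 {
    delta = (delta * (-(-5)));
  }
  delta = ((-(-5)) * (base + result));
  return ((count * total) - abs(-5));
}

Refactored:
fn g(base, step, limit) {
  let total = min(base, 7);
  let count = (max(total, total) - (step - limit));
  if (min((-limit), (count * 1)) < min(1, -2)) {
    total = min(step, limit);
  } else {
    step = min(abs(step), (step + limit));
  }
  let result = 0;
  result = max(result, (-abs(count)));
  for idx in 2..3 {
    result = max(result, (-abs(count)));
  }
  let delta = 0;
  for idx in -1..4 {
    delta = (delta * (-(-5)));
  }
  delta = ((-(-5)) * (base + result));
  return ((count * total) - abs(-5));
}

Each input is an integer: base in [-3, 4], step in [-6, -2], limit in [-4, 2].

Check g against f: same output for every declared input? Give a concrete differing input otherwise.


Run the pair on base=-3, step=-3, limit=-4.
f: total := -3 | count := -4 | (min((-limit), (count * 1)) < min(1, -2)): true | total := -3 | result := 0 | iter idx=1: | result := 0 | iter idx=2: | result := 0 | delta := 0 | iter idx=-1: | delta := 0 | iter idx=0: | delta := 0 | iter idx=1: | delta := 0 | iter idx=2: | delta := 0 | iter idx=3: | delta := 0 | delta := -15 | result 7
g: total := -3 | count := -4 | (min((-limit), (count * 1)) < min(1, -2)): true | total := -4 | result := 0 | result := 0 | iter idx=2: | result := 0 | delta := 0 | iter idx=-1: | delta := 0 | iter idx=0: | delta := 0 | iter idx=1: | delta := 0 | iter idx=2: | delta := 0 | iter idx=3: | delta := 0 | delta := -15 | result 11
7 and 11 differ, so these are not the same function on this domain.
verdict: not equivalent; witness: base=-3, step=-3, limit=-4


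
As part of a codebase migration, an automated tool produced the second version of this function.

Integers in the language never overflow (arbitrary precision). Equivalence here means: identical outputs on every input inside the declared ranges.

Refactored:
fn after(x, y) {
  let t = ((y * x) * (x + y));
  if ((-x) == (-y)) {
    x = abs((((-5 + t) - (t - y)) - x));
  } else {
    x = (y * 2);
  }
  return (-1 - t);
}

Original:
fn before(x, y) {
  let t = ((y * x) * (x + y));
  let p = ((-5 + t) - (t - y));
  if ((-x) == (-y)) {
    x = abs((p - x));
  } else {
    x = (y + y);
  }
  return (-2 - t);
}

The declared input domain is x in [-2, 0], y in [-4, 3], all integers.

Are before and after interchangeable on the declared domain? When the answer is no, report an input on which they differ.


There is a counterexample at x=-2, y=-4: 46 on one side, 47 on the other.
before: t=-48, then p=-9, then ((-x) == (-y)) is false, then x=-8, then returns 46
after: t=-48, then ((-x) == (-y)) is false, then x=-8, then returns 47
verdict: not equivalent; witness: x=-2, y=-4


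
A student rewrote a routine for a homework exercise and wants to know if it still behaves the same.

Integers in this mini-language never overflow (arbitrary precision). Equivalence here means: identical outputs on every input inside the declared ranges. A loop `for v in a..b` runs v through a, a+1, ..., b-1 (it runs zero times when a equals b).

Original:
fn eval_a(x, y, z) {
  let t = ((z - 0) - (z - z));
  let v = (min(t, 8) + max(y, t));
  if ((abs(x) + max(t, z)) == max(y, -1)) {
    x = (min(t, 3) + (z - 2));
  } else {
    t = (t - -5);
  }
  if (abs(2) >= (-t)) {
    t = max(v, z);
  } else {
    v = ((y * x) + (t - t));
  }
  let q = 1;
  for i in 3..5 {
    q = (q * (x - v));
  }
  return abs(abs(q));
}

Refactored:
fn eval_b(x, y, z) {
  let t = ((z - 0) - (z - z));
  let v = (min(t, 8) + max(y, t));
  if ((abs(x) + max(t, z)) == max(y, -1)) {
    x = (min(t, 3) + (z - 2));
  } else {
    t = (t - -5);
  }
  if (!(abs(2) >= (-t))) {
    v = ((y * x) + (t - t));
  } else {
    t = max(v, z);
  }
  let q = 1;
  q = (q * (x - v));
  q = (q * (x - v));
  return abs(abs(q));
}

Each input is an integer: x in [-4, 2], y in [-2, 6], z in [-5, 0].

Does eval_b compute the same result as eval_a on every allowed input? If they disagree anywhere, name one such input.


This is a faithful refactor — local variable names differ; loop structure differs; arithmetic usage differs; boolean connective usage differs, but the computed results match everywhere.
As a probe, take x=2, y=4, z=-2: eval_a runs t := -2 | v := 2 | ((abs(x) + max(t, z)) == max(y, -1)): false | t := 3 | (abs(2) >= (-t)): true | t := 2 | q := 1 | iter i=3: | q := 0 | iter i=4: | q := 0 | result 0; eval_b runs t := -2 | v := 2 | ((abs(x) + max(t, z)) == max(y, -1)): false | t := 3 | (!(abs(2) >= (-t))): false | t := 2 | q := 1 | q := 0 | q := 0 | result 0; both end at 0.
Across all 378 domain points the two functions coincide.
verdict: equivalent


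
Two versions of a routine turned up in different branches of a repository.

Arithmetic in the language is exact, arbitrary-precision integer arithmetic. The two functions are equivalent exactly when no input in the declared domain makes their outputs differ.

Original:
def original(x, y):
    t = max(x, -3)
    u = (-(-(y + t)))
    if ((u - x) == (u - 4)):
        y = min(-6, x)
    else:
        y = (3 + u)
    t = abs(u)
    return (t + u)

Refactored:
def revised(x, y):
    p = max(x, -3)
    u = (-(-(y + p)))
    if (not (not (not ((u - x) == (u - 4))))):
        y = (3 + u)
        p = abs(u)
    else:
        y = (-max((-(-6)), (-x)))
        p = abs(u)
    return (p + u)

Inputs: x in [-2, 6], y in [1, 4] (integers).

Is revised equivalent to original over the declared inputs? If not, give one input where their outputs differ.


This is a faithful refactor — min/max/abs usage differs; and statement counts differ; and local variable names differ; and boolean connective usage differs, but the computed results match everywhere.
One worked example (x=3, y=1) — original: t becomes 3; next u becomes 4; next ((u - x) == (u - 4)) evaluates to false; next y becomes 7; next t becomes 4; next final value 8; revised: p becomes 3; next u becomes 4; next (not (not (not ((u - x) == (u - 4))))) evaluates to true; next y becomes 7; next p becomes 4; next final value 8; agreement on 8.
Every one of the 36 inputs gives matching results.
verdict: equivalent


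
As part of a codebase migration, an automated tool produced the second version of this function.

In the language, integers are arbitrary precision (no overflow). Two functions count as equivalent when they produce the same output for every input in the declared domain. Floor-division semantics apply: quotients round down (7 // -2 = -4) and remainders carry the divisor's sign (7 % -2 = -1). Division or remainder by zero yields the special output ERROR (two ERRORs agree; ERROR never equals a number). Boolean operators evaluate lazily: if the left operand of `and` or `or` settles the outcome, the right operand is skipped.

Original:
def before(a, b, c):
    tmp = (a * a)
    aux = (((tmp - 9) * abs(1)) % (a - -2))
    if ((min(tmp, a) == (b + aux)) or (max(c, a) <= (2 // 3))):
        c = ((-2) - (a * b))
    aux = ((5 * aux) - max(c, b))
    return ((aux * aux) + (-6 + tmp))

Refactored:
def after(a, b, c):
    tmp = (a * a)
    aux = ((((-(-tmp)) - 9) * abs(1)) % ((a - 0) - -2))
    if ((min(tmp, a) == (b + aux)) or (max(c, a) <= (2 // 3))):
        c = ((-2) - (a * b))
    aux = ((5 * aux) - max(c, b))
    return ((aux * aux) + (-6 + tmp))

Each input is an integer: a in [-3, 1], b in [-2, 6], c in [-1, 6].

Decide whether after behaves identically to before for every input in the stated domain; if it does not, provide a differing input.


Side by side, the visible changes include: constant usage differs, plus arithmetic usage differs.
One worked example (a=-2, b=0, c=5) — before: tmp=4, then a zero divisor aborts: ERROR; after: tmp=4, then a zero divisor aborts: ERROR; agreement on ERROR.
An exhaustive pass over the 360 declared inputs shows identical outputs.
verdict: equivalent


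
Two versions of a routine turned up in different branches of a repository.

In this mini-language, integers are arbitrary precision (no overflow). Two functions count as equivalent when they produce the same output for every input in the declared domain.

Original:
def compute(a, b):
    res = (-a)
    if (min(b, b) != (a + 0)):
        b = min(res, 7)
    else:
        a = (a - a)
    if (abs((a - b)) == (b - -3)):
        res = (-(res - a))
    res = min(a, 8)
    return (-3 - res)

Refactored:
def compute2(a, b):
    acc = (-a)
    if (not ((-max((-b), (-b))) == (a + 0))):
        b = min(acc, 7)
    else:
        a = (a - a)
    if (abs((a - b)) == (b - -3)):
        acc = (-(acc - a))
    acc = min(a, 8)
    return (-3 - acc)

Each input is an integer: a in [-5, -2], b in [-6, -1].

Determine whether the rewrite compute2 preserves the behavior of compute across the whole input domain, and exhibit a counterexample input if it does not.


The two are interchangeable: boolean connective usage differs, and min/max/abs usage differs, and comparison usage differs, and local variable names differ, and every declared input agrees.
Tracing a=-3, b=-5: compute: res := 3 | (min(b, b) != (a + 0)): true | b := 3 | (abs((a - b)) == (b - -3)): true | res := -6 | res := -3 | result 0 | compute2: acc := 3 | (not ((-max((-b), (-b))) == (a + 0))): true | b := 3 | (abs((a - b)) == (b - -3)): true | acc := -6 | acc := -3 | result 0 — matching result 0.
Across all 24 domain points the two functions coincide.
verdict: equivalent


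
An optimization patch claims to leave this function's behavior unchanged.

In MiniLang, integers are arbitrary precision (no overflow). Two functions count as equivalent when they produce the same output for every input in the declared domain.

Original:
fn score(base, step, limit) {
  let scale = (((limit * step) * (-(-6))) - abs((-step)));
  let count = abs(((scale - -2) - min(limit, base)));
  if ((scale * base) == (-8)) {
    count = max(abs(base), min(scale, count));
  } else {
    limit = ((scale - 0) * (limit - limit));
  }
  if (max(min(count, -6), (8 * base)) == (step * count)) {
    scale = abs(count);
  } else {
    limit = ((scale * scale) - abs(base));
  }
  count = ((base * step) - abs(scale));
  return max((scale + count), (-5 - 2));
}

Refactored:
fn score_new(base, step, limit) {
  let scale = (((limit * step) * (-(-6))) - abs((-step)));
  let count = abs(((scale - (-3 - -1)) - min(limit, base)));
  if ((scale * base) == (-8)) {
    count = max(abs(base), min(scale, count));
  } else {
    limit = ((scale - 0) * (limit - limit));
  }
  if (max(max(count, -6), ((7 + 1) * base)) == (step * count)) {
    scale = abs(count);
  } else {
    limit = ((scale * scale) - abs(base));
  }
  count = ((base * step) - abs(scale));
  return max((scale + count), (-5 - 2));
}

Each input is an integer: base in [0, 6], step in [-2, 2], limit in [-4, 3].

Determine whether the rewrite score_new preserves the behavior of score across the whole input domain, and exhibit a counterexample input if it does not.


On input base=0, step=1, limit=-4, score returns -7 while score_new returns 0.
verdict: not equivalent; witness: base=0, step=1, limit=-4


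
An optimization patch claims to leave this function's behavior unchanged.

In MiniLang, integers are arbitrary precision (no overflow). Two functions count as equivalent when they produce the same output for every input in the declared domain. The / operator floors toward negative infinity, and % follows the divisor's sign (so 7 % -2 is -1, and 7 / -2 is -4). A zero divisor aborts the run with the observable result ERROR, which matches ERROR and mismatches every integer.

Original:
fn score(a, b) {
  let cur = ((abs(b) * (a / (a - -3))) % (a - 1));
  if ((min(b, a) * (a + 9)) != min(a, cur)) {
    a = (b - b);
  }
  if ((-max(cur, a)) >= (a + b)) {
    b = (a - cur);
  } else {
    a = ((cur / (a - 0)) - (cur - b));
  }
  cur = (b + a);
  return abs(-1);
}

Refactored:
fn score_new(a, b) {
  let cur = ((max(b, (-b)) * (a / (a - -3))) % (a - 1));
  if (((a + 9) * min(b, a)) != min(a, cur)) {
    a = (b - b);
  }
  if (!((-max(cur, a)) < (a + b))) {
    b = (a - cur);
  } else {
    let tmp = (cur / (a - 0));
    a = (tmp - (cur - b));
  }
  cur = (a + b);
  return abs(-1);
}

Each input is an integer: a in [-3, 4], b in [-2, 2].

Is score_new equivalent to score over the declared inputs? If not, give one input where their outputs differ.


This is a faithful refactor — min/max/abs usage differs; also boolean connective usage differs; also comparison usage differs; also statement counts differ; also local variable names differ, but the computed results match everywhere.
Tracing a=-3, b=-1: score: a zero divisor aborts: ERROR | score_new: a zero divisor aborts: ERROR — matching result ERROR.
Every one of the 40 inputs gives matching results.
verdict: equivalent


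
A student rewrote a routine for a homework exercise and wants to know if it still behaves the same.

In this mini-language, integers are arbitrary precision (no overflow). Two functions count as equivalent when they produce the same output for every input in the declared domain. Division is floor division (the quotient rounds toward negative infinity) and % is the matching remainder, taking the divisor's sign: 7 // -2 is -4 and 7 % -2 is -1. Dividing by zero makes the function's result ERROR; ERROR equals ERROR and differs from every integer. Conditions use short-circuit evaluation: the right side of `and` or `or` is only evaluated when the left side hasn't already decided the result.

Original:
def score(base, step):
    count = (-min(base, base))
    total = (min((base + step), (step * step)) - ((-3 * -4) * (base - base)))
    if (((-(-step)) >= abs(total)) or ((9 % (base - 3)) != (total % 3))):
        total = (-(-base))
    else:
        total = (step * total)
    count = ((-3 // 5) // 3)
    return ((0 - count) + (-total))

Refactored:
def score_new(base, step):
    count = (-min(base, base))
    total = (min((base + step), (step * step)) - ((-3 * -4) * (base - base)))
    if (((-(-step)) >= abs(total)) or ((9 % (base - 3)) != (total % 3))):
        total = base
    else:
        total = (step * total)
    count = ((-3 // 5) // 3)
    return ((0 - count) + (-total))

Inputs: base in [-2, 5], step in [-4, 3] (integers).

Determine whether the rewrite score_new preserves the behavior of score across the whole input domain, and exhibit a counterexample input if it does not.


The two versions differ — the changes include same computation, different form.
As a probe, take base=-2, step=-2: score runs count=2, then total=-4, then (((-(-step)) >= abs(total)) or ((9 % (base - 3)) != (total % 3))) is true, then total=-2, then count=-1, then returns 3; score_new runs count=2, then total=-4, then (((-(-step)) >= abs(total)) or ((9 % (base - 3)) != (total % 3))) is true, then total=-2, then count=-1, then returns 3; both end at 3.
Every one of the 64 inputs gives matching results.
verdict: equivalent
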